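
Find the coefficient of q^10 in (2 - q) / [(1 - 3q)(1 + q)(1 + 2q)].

46334

Partial fractions give a closed form: a_n = (3/4)·3^n + (-3/4)·(-1)^n + (2)·(-2)^n.
At n = 10: a_10 = 46334.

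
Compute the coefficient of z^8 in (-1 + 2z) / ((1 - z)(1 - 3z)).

Partial fractions give a closed form: a_n = (-1/2)·1^n + (-1/2)·3^n.
At n = 8: a_8 = -3281.

-3281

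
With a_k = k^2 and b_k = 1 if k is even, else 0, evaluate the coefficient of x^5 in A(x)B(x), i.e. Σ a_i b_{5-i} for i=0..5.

35

This is [x^5] in the product of the two ordinary generating functions.
Σ = 0·0 + 1·1 + 4·0 + 9·1 + 16·0 + 25·1 = 35.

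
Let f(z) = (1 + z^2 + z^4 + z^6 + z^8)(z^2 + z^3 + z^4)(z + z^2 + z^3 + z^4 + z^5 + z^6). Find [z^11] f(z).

9

(1 + z^2 + z^4 + z^6 + z^8) has coefficients 1,0,1,0,1,0,1,0,1 for degrees 0…8.
(z^2 + z^3 + z^4) has coefficients 0,0,1,1,1,0,0,0,0,0,0,0 for degrees 0…11.
Finally multiplying by (z + z^2 + z^3 + z^4 + z^5 + z^6), the product of all factors after the first has coefficients 0,0,0,1,2,3,3,3,3,2,1,0 for degrees 0…11.
[z^11] = 1·0 + 1·2 + 1·3 + 1·3 + 1·1 = 9.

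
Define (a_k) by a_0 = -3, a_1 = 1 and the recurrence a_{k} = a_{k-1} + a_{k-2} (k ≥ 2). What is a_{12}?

The ordinary generating function has denominator 1 - x - x^2.
Iterating the recurrence: a_0,…,a_{12} = -3, 1, -2, -1, -3, -4, -7, -11, -18, -29, -47, -76, -123.

-123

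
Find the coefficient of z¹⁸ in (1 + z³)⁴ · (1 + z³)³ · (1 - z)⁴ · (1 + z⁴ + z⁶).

(1 + z³)⁴ has coefficients 1,0,0,4,0,0,6,0,0,4,0,0,1 for degrees 0…12.
(1 + z³)³ has coefficients 1,0,0,3,0,0,3,0,0,1,0,0,0,0,0,0,0,0,0 for degrees 0…18.
Multiplying by (1 - z)⁴ gives running coefficients 1,-4,6,-1,-11,18,-9,-9,18,-11,-1,6,-4,1,0,0,0,0,0 for degrees 0…18.
Finally multiplying by (1 + z⁴ + z⁶), the product of all factors after the first has coefficients 1,-4,6,-1,-10,14,-2,-14,13,6,-21,15,5,-19,17,-5,-5,7,-4 for degrees 0…18.
[z¹⁸] = 1·(-4) + 4·(-5) + 6·5 + 4·6 + 1·(-2) = 28.

28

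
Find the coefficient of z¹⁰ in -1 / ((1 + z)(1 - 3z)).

Partial fractions give a closed form: a_n = (-1/4)·(-1)^n + (-3/4)·3^n.
At n = 10: a_10 = -44287.

-44287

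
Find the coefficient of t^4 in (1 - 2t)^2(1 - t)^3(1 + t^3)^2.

(1 - 2t)^2 has coefficients 1,-4,4 for degrees 0…2.
(1 - t)^3 has coefficients 1,-3,3,-1,0 for degrees 0…4.
Finally multiplying by (1 + t^3)^2, the product of all factors after the first has coefficients 1,-3,3,1,-6 for degrees 0…4.
[t^4] = 1·(-6) − 4·1 + 4·3 = 2.

2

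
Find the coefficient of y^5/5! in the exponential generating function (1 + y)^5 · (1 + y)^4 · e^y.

The EGF product rule gives c_5 = Σ_{k_1+k_2+k_3=5} C(5; k_1,k_2,k_3) · ∏ g_i(k_i), where (1+y)^5 gives the falling factorial (5)_k; (1+y)^4 gives the falling factorial (4)_k; e^y gives (1)^k.
g_1(k) for k = 0…5: 1, 5, 20, 60, 120, 120.
g_2(k) for k = 0…5: 1, 4, 12, 24, 24, 0.
g_3(k) for k = 0…5: 1, 1, 1, 1, 1, 1.
First combine the last two factors: h(k) = Σ_j C(k,j)·g_2(j)·g_3(k−j) for k = 0…5: 1, 5, 21, 73, 209, 501.
c_5 = Σ_k C(5,k)·g_1(k)·h(5−k) = 1·1·501 + 5·5·209 + 10·20·73 + 10·60·21 + 5·120·5 + 1·120·1 = 501 + 5225 + 14600 + 12600 + 3000 + 120 = 36046.

36046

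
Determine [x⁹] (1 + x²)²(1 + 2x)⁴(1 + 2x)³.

928

(1 + x²)² has coefficients 1,0,2,0,1 for degrees 0…4.
(1 + 2x)⁴ has coefficients 1,8,24,32,16,0,0,0,0,0 for degrees 0…9.
Finally multiplying by (1 + 2x)³, the product of all factors after the first has coefficients 1,14,84,280,560,672,448,128,0,0 for degrees 0…9.
[x⁹] = 1·0 + 2·128 + 1·672 = 928.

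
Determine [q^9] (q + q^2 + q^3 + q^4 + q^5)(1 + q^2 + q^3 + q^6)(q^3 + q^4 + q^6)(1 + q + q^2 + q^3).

(q + q^2 + q^3 + q^4 + q^5) has coefficients 0,1,1,1,1,1 for degrees 0…5.
(1 + q^2 + q^3 + q^6) has coefficients 1,0,1,1,0,0,1,0,0,0 for degrees 0…9.
Multiplying by (q^3 + q^4 + q^6) gives running coefficients 0,0,0,1,1,1,3,1,1,2 for degrees 0…9.
Finally multiplying by (1 + q + q^2 + q^3), the product of all factors after the first has coefficients 0,0,0,1,2,3,6,6,6,7 for degrees 0…9.
[q^9] = 1·6 + 1·6 + 1·6 + 1·3 + 1·2 = 23.

23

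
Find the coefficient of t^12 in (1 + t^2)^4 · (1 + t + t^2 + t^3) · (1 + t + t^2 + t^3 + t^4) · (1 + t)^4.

(1 + t^2)^4 has coefficients 1,0,4,0,6,0,4,0,1 for degrees 0…8.
(1 + t + t^2 + t^3) has coefficients 1,1,1,1,0,0,0,0,0,0,0,0,0 for degrees 0…12.
Multiplying by (1 + t + t^2 + t^3 + t^4) gives running coefficients 1,2,3,4,4,3,2,1,0,0,0,0,0 for degrees 0…12.
Finally multiplying by (1 + t)^4, the product of all factors after the first has coefficients 1,6,17,32,47,57,57,47,32,17,6,1,0 for degrees 0…12.
[t^12] = 1·0 + 4·6 + 6·32 + 4·57 + 1·47 = 491.

491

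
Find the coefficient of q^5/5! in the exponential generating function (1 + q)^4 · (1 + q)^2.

The EGF product rule gives c_5 = Σ_{k_1+k_2=5} C(5; k_1,k_2) · ∏ g_i(k_i), where (1+q)^4 gives the falling factorial (4)_k; (1+q)^2 gives the falling factorial (2)_k.
g_1(k) for k = 0…5: 1, 4, 12, 24, 24, 0.
g_2(k) for k = 0…5: 1, 2, 2, 0, 0, 0.
c_5 = Σ_k C(5,k)·g_1(k)·g_2(5−k) = 10·24·2 + 5·24·2 = 480 + 240 = 720.

720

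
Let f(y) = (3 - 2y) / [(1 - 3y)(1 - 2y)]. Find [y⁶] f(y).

Partial fractions give a closed form: a_n = (7)·3^n + (-4)·2^n.
At n = 6: a_6 = 4847.

4847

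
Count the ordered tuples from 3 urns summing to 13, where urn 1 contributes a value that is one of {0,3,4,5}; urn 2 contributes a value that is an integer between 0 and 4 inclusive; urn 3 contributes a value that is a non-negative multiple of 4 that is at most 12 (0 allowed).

The generating function for the choices is (1 + y^3 + y^4 + y^5)·(1 + y + y^2 + y^3 + y^4)·(1 + y^4 + y^8 + y^12); the count is [y^13].
(1 + y^3 + y^4 + y^5) has coefficients 1,0,0,1,1,1 for degrees 0…5.
(1 + y + y^2 + y^3 + y^4) has coefficients 1,1,1,1,1,0,0,0,0,0,0,0,0,0 for degrees 0…13.
Finally multiplying by (1 + y^4 + y^8 + y^12), the product of all factors after the first has coefficients 1,1,1,1,2,1,1,1,2,1,1,1,2,1 for degrees 0…13.
[y^13] = 1·1 + 1·1 + 1·1 + 1·2 = 5.

5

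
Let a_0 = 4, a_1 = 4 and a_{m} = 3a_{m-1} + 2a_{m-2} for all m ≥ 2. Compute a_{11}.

1771844

The ordinary generating function has denominator 1 - 3q - 2q^2.
Iterating the recurrence: a_0,…,a_{11} = 4, 4, 20, 68, 244, 868, 3092, 11012, 39220, 139684, 497492, 1771844.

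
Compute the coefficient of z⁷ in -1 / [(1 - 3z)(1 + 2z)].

-1261

Partial fractions give a closed form: a_n = (-3/5)·3^n + (-2/5)·(-2)^n.
At n = 7: a_7 = -1261.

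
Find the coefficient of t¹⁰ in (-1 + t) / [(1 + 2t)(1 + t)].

-3070

Partial fractions give a closed form: a_n = (-3)·(-2)^n + (2)·(-1)^n.
At n = 10: a_10 = -3070.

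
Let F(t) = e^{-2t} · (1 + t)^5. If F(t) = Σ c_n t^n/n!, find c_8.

The EGF product rule gives c_8 = Σ_{k_1+k_2=8} C(8; k_1,k_2) · ∏ g_i(k_i), where e^{-2t} gives (-2)^k; (1+t)^5 gives the falling factorial (5)_k.
g_1(k) for k = 0…8: 1, -2, 4, -8, 16, -32, 64, -128, 256.
g_2(k) for k = 0…8: 1, 5, 20, 60, 120, 120, 0, 0, 0.
c_8 = Σ_k C(8,k)·g_1(k)·g_2(8−k) = 56·(-8)·120 + 70·16·120 + 56·(-32)·60 + 28·64·20 + 8·(-128)·5 + 1·256·1 = −53760 + 134400 − 107520 + 35840 − 5120 + 256 = 4096.

4096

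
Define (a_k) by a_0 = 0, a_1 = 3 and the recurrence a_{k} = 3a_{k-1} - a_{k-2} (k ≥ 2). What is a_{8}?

2961

The ordinary generating function has denominator 1 - 3y + y^2.
Iterating the recurrence: a_0,…,a_{8} = 0, 3, 9, 24, 63, 165, 432, 1131, 2961.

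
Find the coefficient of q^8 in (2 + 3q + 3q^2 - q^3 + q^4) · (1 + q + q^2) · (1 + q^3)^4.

(2 + 3q + 3q^2 - q^3 + q^4) has coefficients 2,3,3,-1,1 for degrees 0…4.
(1 + q + q^2) has coefficients 1,1,1,0,0,0,0,0,0 for degrees 0…8.
Finally multiplying by (1 + q^3)^4, the product of all factors after the first has coefficients 1,1,1,4,4,4,6,6,6 for degrees 0…8.
[q^8] = 2·6 + 3·6 + 3·6 − 1·4 + 1·4 = 48.

48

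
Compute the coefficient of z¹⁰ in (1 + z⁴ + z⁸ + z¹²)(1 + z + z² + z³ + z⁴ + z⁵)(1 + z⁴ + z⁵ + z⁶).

6

(1 + z⁴ + z⁸ + z¹²) has coefficients 1,0,0,0,1,0,0,0,1,0,0 for degrees 0…10.
(1 + z + z² + z³ + z⁴ + z⁵) has coefficients 1,1,1,1,1,1,0,0,0,0,0 for degrees 0…10.
Finally multiplying by (1 + z⁴ + z⁵ + z⁶), the product of all factors after the first has coefficients 1,1,1,1,2,3,3,3,3,3,2 for degrees 0…10.
[z¹⁰] = 1·2 + 1·3 + 1·1 = 6.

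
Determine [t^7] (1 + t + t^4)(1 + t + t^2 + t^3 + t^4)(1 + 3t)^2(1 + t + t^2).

103

(1 + t + t^4) has coefficients 1,1,0,0,1 for degrees 0…4.
(1 + t + t^2 + t^3 + t^4) has coefficients 1,1,1,1,1,0,0,0 for degrees 0…7.
Multiplying by (1 + 3t)^2 gives running coefficients 1,7,16,16,16,15,9,0 for degrees 0…7.
Finally multiplying by (1 + t + t^2), the product of all factors after the first has coefficients 1,8,24,39,48,47,40,24 for degrees 0…7.
[t^7] = 1·24 + 1·40 + 1·39 = 103.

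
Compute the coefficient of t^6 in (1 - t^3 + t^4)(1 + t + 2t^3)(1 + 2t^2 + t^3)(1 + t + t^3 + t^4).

(1 - t^3 + t^4) has coefficients 1,0,0,-1,1 for degrees 0…4.
(1 + t + 2t^3) has coefficients 1,1,0,2,0,0,0 for degrees 0…6.
Multiplying by (1 + 2t^2 + t^3) gives running coefficients 1,1,2,5,1,4,2 for degrees 0…6.
Finally multiplying by (1 + t + t^3 + t^4), the product of all factors after the first has coefficients 1,2,3,8,8,8,13 for degrees 0…6.
[t^6] = 1·13 − 1·8 + 1·3 = 8.

8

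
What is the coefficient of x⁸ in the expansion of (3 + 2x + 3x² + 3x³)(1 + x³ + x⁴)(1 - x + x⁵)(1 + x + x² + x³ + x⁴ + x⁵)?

11

(3 + 2x + 3x² + 3x³) has coefficients 3,2,3,3 for degrees 0…3.
(1 + x³ + x⁴) has coefficients 1,0,0,1,1,0,0,0,0 for degrees 0…8.
Multiplying by (1 - x + x⁵) gives running coefficients 1,-1,0,1,0,0,0,0,1 for degrees 0…8.
Finally multiplying by (1 + x + x² + x³ + x⁴ + x⁵), the product of all factors after the first has coefficients 1,0,0,1,1,1,0,1,2 for degrees 0…8.
[x⁸] = 3·2 + 2·1 + 3·0 + 3·1 = 11.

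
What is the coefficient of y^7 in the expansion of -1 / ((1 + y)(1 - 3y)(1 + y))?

The denominator gives the recurrence a_n = a_(n−1) + 5a_(n−2) + 3a_(n−3) for n ≥ 3; the numerator fixes a_0 = -1, a_1 = -1, a_2 = -6.
Iterating: -1, -1, -6, -14, -47, -135, -412, -1228, so a_7 = -1228.

-1228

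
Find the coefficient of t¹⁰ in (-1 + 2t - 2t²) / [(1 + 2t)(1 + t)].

The denominator gives the recurrence a_n = −3a_(n−1) − 2a_(n−2) for n ≥ 3; the numerator fixes a_0 = -1, a_1 = 5, a_2 = -15.
Iterating: -1, 5, -15, 35, -75, 155, -315, 635, -1275, 2555, -5115, so a_10 = -5115.

-5115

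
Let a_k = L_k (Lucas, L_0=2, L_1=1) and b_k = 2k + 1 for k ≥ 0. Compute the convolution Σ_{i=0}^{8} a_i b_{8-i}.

The convolution is the t^8 coefficient of A(t)B(t).
Σ = 2·17 + 1·15 + 3·13 + 4·11 + 7·9 + 11·7 + 18·5 + 29·3 + 47·1 = 496.

496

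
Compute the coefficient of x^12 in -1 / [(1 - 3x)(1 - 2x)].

-1586131

The denominator gives the recurrence a_n = 5a_(n−1) − 6a_(n−2) for n ≥ 2; the numerator fixes a_0 = -1, a_1 = -5.
Iterating: -1, -5, -19, -65, -211, -665, -2059, -6305, -19171, -58025, -175099, -527345, -1586131, so a_12 = -1586131.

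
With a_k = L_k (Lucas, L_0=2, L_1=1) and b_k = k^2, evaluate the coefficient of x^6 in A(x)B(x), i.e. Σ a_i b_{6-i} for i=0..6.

The convolution is the x^6 coefficient of A(x)B(x).
Σ = 2·36 + 1·25 + 3·16 + 4·9 + 7·4 + 11·1 + 18·0 = 220.

220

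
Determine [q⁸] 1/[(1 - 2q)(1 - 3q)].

Partial fractions give a closed form: a_n = (-2)·2^n + (3)·3^n.
At n = 8: a_8 = 19171.

19171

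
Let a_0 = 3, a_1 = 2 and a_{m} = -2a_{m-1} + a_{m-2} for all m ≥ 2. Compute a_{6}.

-53

The ordinary generating function has denominator 1 + 2y - y^2.
Iterating the recurrence: a_0,…,a_{6} = 3, 2, -1, 4, -9, 22, -53.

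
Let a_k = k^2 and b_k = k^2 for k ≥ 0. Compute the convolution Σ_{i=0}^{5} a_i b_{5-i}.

104

Write out a_i and b_{5-i} for i = 0,…,5 and sum the products.
Σ = 0·25 + 1·16 + 4·9 + 9·4 + 16·1 + 25·0 = 104.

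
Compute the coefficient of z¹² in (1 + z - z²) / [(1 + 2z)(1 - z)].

The denominator gives the recurrence a_n = −a_(n−1) + 2a_(n−2) for n ≥ 3; the numerator fixes a_0 = 1, a_1 = 0, a_2 = 1.
Iterating: 1, 0, 1, -1, 3, -5, 11, -21, 43, -85, 171, -341, 683, so a_12 = 683.

683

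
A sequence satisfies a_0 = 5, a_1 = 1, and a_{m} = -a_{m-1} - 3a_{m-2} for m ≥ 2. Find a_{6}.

The ordinary generating function has denominator 1 + y + 3y^2.
Iterating the recurrence: a_0,…,a_{6} = 5, 1, -16, 13, 35, -74, -31.

-31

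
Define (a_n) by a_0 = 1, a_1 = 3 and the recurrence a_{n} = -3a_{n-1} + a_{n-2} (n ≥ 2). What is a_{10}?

-115541

The ordinary generating function has denominator 1 + 3q - q^2.
Iterating the recurrence: a_0,…,a_{10} = 1, 3, -8, 27, -89, 294, -971, 3207, -10592, 34983, -115541.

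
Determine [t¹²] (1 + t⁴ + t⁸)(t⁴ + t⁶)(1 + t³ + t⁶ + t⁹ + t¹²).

(1 + t⁴ + t⁸) has coefficients 1,0,0,0,1,0,0,0,1 for degrees 0…8.
(t⁴ + t⁶) has coefficients 0,0,0,0,1,0,1,0,0,0,0,0,0 for degrees 0…12.
Finally multiplying by (1 + t³ + t⁶ + t⁹ + t¹²), the product of all factors after the first has coefficients 0,0,0,0,1,0,1,1,0,1,1,0,1 for degrees 0…12.
[t¹²] = 1·1 + 1·0 + 1·1 = 2.

2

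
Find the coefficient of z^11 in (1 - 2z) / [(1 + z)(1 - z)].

-2

The denominator gives the recurrence a_n = a_(n−2) for n ≥ 2; the numerator fixes a_0 = 1, a_1 = -2.
Iterating: 1, -2, 1, -2, 1, -2, 1, -2, 1, -2, 1, -2, so a_11 = -2.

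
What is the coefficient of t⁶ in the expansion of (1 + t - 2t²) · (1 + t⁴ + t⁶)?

-1

(1 + t - 2t²) has coefficients 1,1,-2 for degrees 0…2.
(1 + t⁴ + t⁶) has coefficients 1,0,0,0,1,0,1 for degrees 0…6.
[t⁶] = 1·1 + 1·0 − 2·1 = -1.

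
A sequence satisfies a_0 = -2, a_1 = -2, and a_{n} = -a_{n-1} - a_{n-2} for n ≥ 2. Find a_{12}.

-2

The ordinary generating function has denominator 1 + t + t^2.
Iterating the recurrence: a_0,…,a_{12} = -2, -2, 4, -2, -2, 4, -2, -2, 4, -2, -2, 4, -2.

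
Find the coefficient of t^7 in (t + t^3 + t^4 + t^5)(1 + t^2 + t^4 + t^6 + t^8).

3

(t + t^3 + t^4 + t^5) has coefficients 0,1,0,1,1,1 for degrees 0…5.
(1 + t^2 + t^4 + t^6 + t^8) has coefficients 1,0,1,0,1,0,1,0 for degrees 0…7.
[t^7] = 1·1 + 1·1 + 1·0 + 1·1 = 3.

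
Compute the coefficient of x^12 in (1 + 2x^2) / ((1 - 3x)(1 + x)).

The denominator gives the recurrence a_n = 2a_(n−1) + 3a_(n−2) for n ≥ 3; the numerator fixes a_0 = 1, a_1 = 2, a_2 = 9.
Iterating: 1, 2, 9, 24, 75, 222, 669, 2004, 6015, 18042, 54129, 162384, 487155, so a_12 = 487155.

487155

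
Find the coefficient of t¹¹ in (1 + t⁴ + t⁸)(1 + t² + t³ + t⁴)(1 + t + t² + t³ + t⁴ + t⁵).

(1 + t⁴ + t⁸) has coefficients 1,0,0,0,1,0,0,0,1 for degrees 0…8.
(1 + t² + t³ + t⁴) has coefficients 1,0,1,1,1,0,0,0,0,0,0,0 for degrees 0…11.
Finally multiplying by (1 + t + t² + t³ + t⁴ + t⁵), the product of all factors after the first has coefficients 1,1,2,3,4,4,3,3,2,1,0,0 for degrees 0…11.
[t¹¹] = 1·0 + 1·3 + 1·3 = 6.

6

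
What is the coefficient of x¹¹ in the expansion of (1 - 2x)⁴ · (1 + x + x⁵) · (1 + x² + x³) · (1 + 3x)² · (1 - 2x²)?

(1 - 2x)⁴ has coefficients 1,-8,24,-32,16 for degrees 0…4.
(1 + x + x⁵) has coefficients 1,1,0,0,0,1,0,0,0,0,0,0 for degrees 0…11.
Multiplying by (1 + x² + x³) gives running coefficients 1,1,1,2,1,1,0,1,1,0,0,0 for degrees 0…11.
Multiplying by (1 + 3x)² gives running coefficients 1,7,16,17,22,25,15,10,7,15,9,0 for degrees 0…11.
Finally multiplying by (1 - 2x²), the product of all factors after the first has coefficients 1,7,14,3,-10,-9,-29,-40,-23,-5,-5,-30 for degrees 0…11.
[x¹¹] = 1·(-30) − 8·(-5) + 24·(-5) − 32·(-23) + 16·(-40) = -14.

-14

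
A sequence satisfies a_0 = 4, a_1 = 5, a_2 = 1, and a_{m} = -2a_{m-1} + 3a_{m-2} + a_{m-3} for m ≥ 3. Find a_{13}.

The ordinary generating function has denominator 1 + 2x - 3x^2 - x^3.
Iterating the recurrence: a_0,…,a_{13} = 4, 5, 1, 17, -26, 104, -269, 824, -2351, 6905, -20039, 58442, -170096, 495479.

495479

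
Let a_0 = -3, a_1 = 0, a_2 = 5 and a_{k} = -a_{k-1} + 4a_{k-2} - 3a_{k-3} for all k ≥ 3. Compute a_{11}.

-10886

The ordinary generating function has denominator 1 + z - 4z^2 + 3z^3.
Iterating the recurrence: a_0,…,a_{11} = -3, 0, 5, 4, 16, -15, 67, -175, 488, -1389, 3866, -10886.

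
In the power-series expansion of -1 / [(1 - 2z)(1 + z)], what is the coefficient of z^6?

Partial fractions give a closed form: a_n = (-2/3)·2^n + (-1/3)·(-1)^n.
At n = 6: a_6 = -43.

-43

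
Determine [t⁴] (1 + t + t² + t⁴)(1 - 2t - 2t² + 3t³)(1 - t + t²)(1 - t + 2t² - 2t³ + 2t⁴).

(1 + t + t² + t⁴) has coefficients 1,1,1,0,1 for degrees 0…4.
(1 - 2t - 2t² + 3t³) has coefficients 1,-2,-2,3,0 for degrees 0…4.
Multiplying by (1 - t + t²) gives running coefficients 1,-3,1,3,-5 for degrees 0…4.
Finally multiplying by (1 - t + 2t² - 2t³ + 2t⁴), the product of all factors after the first has coefficients 1,-4,6,-6,2 for degrees 0…4.
[t⁴] = 1·2 + 1·(-6) + 1·6 + 1·1 = 3.

3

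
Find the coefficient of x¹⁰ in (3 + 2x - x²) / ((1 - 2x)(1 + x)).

2560

The denominator gives the recurrence a_n = a_(n−1) + 2a_(n−2) for n ≥ 3; the numerator fixes a_0 = 3, a_1 = 5, a_2 = 10.
Iterating: 3, 5, 10, 20, 40, 80, 160, 320, 640, 1280, 2560, so a_10 = 2560.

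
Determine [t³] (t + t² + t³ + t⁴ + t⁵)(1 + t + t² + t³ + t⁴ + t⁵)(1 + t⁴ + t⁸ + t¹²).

(t + t² + t³ + t⁴ + t⁵) has coefficients 0,1,1,1 for degrees 0…3.
(1 + t + t² + t³ + t⁴ + t⁵) has coefficients 1,1,1,1 for degrees 0…3.
Finally multiplying by (1 + t⁴ + t⁸ + t¹²), the product of all factors after the first has coefficients 1,1,1,1 for degrees 0…3.
[t³] = 1·1 + 1·1 + 1·1 = 3.

3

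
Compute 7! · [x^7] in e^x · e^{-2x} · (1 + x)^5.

The EGF product rule gives c_7 = Σ_{k_1+k_2+k_3=7} C(7; k_1,k_2,k_3) · ∏ g_i(k_i), where e^x gives (1)^k; e^{-2x} gives (-2)^k; (1+x)^5 gives the falling factorial (5)_k.
g_1(k) for k = 0…7: 1, 1, 1, 1, 1, 1, 1, 1.
g_2(k) for k = 0…7: 1, -2, 4, -8, 16, -32, 64, -128.
g_3(k) for k = 0…7: 1, 5, 20, 60, 120, 120, 0, 0.
First combine the last two factors: h(k) = Σ_j C(k,j)·g_2(j)·g_3(k−j) for k = 0…7: 1, 3, 4, -8, -24, 88, 64, -1248.
c_7 = Σ_k C(7,k)·g_1(k)·h(7−k) = 1·1·(-1248) + 7·1·64 + 21·1·88 + 35·1·(-24) + 35·1·(-8) + 21·1·4 + 7·1·3 + 1·1·1 = −1248 + 448 + 1848 − 840 − 280 + 84 + 21 + 1 = 34.

34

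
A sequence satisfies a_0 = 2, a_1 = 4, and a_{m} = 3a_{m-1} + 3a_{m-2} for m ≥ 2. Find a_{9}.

The ordinary generating function has denominator 1 - 3q - 3q^2.
Iterating the recurrence: a_0,…,a_{9} = 2, 4, 18, 66, 252, 954, 3618, 13716, 52002, 197154.

197154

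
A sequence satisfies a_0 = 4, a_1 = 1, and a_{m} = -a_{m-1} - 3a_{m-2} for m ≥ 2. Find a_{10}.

857

The ordinary generating function has denominator 1 + t + 3t^2.
Iterating the recurrence: a_0,…,a_{10} = 4, 1, -13, 10, 29, -59, -28, 205, -121, -494, 857.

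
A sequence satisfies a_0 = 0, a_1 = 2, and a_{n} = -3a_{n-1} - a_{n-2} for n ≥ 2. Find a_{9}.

The ordinary generating function has denominator 1 + 3z + z^2.
Iterating the recurrence: a_0,…,a_{9} = 0, 2, -6, 16, -42, 110, -288, 754, -1974, 5168.

5168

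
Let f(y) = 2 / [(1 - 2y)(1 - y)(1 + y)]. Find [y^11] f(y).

5460

Partial fractions give a closed form: a_n = (8/3)·2^n + (-1)·1^n + (1/3)·(-1)^n.
At n = 11: a_11 = 5460.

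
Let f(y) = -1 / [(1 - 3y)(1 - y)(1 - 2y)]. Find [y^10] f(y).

-261625

Partial fractions give a closed form: a_n = (-9/2)·3^n + (-1/2)·1^n + (4)·2^n.
At n = 10: a_10 = -261625.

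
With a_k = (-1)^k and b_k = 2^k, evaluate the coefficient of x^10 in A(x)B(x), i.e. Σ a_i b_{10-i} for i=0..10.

683

This is [x^10] in the product of the two ordinary generating functions.
Σ = 1·1024 − 1·512 + 1·256 − 1·128 + 1·64 − 1·32 + 1·16 − 1·8 + 1·4 − 1·2 + 1·1 = 683.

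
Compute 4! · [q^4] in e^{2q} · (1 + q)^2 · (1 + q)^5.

The EGF product rule gives c_4 = Σ_{k_1+k_2+k_3=4} C(4; k_1,k_2,k_3) · ∏ g_i(k_i), where e^{2q} gives (2)^k; (1+q)^2 gives the falling factorial (2)_k; (1+q)^5 gives the falling factorial (5)_k.
g_1(k) for k = 0…4: 1, 2, 4, 8, 16.
g_2(k) for k = 0…4: 1, 2, 2, 0, 0.
g_3(k) for k = 0…4: 1, 5, 20, 60, 120.
First combine the last two factors: h(k) = Σ_j C(k,j)·g_2(j)·g_3(k−j) for k = 0…4: 1, 7, 42, 210, 840.
c_4 = Σ_k C(4,k)·g_1(k)·h(4−k) = 1·1·840 + 4·2·210 + 6·4·42 + 4·8·7 + 1·16·1 = 840 + 1680 + 1008 + 224 + 16 = 3768.

3768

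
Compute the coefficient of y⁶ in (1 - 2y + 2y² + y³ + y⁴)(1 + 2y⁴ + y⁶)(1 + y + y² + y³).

5

(1 - 2y + 2y² + y³ + y⁴) has coefficients 1,-2,2,1,1 for degrees 0…4.
(1 + 2y⁴ + y⁶) has coefficients 1,0,0,0,2,0,1 for degrees 0…6.
Finally multiplying by (1 + y + y² + y³), the product of all factors after the first has coefficients 1,1,1,1,2,2,3 for degrees 0…6.
[y⁶] = 1·3 − 2·2 + 2·2 + 1·1 + 1·1 = 5.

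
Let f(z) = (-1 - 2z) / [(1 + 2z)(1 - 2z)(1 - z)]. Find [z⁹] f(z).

-1023

Partial fractions give a closed form: a_n = (-2)·2^n + (1)·1^n.
At n = 9: a_9 = -1023.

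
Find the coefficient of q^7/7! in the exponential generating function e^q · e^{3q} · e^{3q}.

823543

The EGF product rule gives c_7 = Σ_{k_1+k_2+k_3=7} C(7; k_1,k_2,k_3) · ∏ g_i(k_i), where e^q gives (1)^k; e^{3q} gives (3)^k; e^{3q} gives (3)^k.
g_1(k) for k = 0…7: 1, 1, 1, 1, 1, 1, 1, 1.
g_2(k) for k = 0…7: 1, 3, 9, 27, 81, 243, 729, 2187.
g_3(k) for k = 0…7: 1, 3, 9, 27, 81, 243, 729, 2187.
First combine the last two factors: h(k) = Σ_j C(k,j)·g_2(j)·g_3(k−j) for k = 0…7: 1, 6, 36, 216, 1296, 7776, 46656, 279936.
c_7 = Σ_k C(7,k)·g_1(k)·h(7−k) = 1·1·279936 + 7·1·46656 + 21·1·7776 + 35·1·1296 + 35·1·216 + 21·1·36 + 7·1·6 + 1·1·1 = 279936 + 326592 + 163296 + 45360 + 7560 + 756 + 42 + 1 = 823543.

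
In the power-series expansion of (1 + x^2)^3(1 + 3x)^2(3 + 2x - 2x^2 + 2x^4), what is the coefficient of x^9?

42

(1 + x^2)^3 has coefficients 1,0,3,0,3,0,1 for degrees 0…6.
(1 + 3x)^2 has coefficients 1,6,9,0,0,0,0,0,0,0 for degrees 0…9.
Finally multiplying by (3 + 2x - 2x^2 + 2x^4), the product of all factors after the first has coefficients 3,20,37,6,-16,12,18,0,0,0 for degrees 0…9.
[x^9] = 1·0 + 3·0 + 3·12 + 1·6 = 42.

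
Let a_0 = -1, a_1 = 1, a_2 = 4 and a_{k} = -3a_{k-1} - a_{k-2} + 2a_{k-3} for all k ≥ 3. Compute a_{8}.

1172

The ordinary generating function has denominator 1 + 3y + y^2 - 2y^3.
Iterating the recurrence: a_0,…,a_{8} = -1, 1, 4, -15, 43, -106, 245, -543, 1172.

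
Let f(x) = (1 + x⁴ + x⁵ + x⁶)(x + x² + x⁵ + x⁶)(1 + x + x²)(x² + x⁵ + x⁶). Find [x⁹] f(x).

(1 + x⁴ + x⁵ + x⁶) has coefficients 1,0,0,0,1,1,1 for degrees 0…6.
(x + x² + x⁵ + x⁶) has coefficients 0,1,1,0,0,1,1,0,0,0 for degrees 0…9.
Multiplying by (1 + x + x²) gives running coefficients 0,1,2,2,1,1,2,2,1,0 for degrees 0…9.
Finally multiplying by (x² + x⁵ + x⁶), the product of all factors after the first has coefficients 0,0,0,1,2,2,2,4,6,5 for degrees 0…9.
[x⁹] = 1·5 + 1·2 + 1·2 + 1·1 = 10.

10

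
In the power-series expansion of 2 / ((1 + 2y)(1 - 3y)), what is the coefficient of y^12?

Partial fractions give a closed form: a_n = (4/5)·(-2)^n + (6/5)·3^n.
At n = 12: a_12 = 641006.

641006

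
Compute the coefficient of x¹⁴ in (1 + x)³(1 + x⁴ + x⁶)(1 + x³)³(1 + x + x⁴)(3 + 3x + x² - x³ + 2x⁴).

360

(1 + x)³ has coefficients 1,3,3,1 for degrees 0…3.
(1 + x⁴ + x⁶) has coefficients 1,0,0,0,1,0,1,0,0,0,0,0,0,0,0 for degrees 0…14.
Multiplying by (1 + x³)³ gives running coefficients 1,0,0,3,1,0,4,3,0,4,3,0,3,1,0 for degrees 0…14.
Multiplying by (1 + x + x⁴) gives running coefficients 1,1,0,3,5,1,4,10,4,4,11,6,3,8,4 for degrees 0…14.
Finally multiplying by (3 + 3x + x² - x³ + 2x⁴), the product of all factors after the first has coefficients 3,6,4,9,25,23,17,44,55,32,47,71,42,36,55 for degrees 0…14.
[x¹⁴] = 1·55 + 3·36 + 3·42 + 1·71 = 360.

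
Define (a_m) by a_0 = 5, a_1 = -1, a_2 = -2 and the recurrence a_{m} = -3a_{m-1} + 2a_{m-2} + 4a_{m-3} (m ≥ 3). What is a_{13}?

3390664

The ordinary generating function has denominator 1 + 3q - 2q^2 - 4q^3.
Iterating the recurrence: a_0,…,a_{13} = 5, -1, -2, 24, -80, 280, -904, 2952, -9544, 30920, -100040, 323784, -1047752, 3390664.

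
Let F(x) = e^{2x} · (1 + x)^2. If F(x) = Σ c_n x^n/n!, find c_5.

The EGF product rule gives c_5 = Σ_{k_1+k_2=5} C(5; k_1,k_2) · ∏ g_i(k_i), where e^{2x} gives (2)^k; (1+x)^2 gives the falling factorial (2)_k.
g_1(k) for k = 0…5: 1, 2, 4, 8, 16, 32.
g_2(k) for k = 0…5: 1, 2, 2, 0, 0, 0.
c_5 = Σ_k C(5,k)·g_1(k)·g_2(5−k) = 10·8·2 + 5·16·2 + 1·32·1 = 160 + 160 + 32 = 352.

352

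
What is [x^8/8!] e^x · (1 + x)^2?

73

The EGF product rule gives c_8 = Σ_{k_1+k_2=8} C(8; k_1,k_2) · ∏ g_i(k_i), where e^x gives (1)^k; (1+x)^2 gives the falling factorial (2)_k.
g_1(k) for k = 0…8: 1, 1, 1, 1, 1, 1, 1, 1, 1.
g_2(k) for k = 0…8: 1, 2, 2, 0, 0, 0, 0, 0, 0.
c_8 = Σ_k C(8,k)·g_1(k)·g_2(8−k) = 28·1·2 + 8·1·2 + 1·1·1 = 56 + 16 + 1 = 73.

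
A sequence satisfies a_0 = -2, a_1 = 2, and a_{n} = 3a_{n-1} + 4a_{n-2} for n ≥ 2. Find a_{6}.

The ordinary generating function has denominator 1 - 3t - 4t^2.
Iterating the recurrence: a_0,…,a_{6} = -2, 2, -2, 2, -2, 2, -2.

-2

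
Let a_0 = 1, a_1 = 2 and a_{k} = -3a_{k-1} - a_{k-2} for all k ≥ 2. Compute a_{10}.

The ordinary generating function has denominator 1 + 3z + z^2.
Iterating the recurrence: a_0,…,a_{10} = 1, 2, -7, 19, -50, 131, -343, 898, -2351, 6155, -16114.

-16114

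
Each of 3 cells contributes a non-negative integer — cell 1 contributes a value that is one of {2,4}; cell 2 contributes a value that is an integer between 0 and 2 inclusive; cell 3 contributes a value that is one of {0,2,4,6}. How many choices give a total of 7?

2

The generating function for the choices is (t^2 + t^4)·(1 + t + t^2)·(1 + t^2 + t^4 + t^6); the count is [t^7].
(t^2 + t^4) has coefficients 0,0,1,0,1 for degrees 0…4.
(1 + t + t^2) has coefficients 1,1,1,0,0,0,0,0 for degrees 0…7.
Finally multiplying by (1 + t^2 + t^4 + t^6), the product of all factors after the first has coefficients 1,1,2,1,2,1,2,1 for degrees 0…7.
[t^7] = 1·1 + 1·1 = 2.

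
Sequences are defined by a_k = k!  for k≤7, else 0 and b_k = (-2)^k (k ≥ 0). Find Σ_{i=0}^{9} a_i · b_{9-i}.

15424

Write out a_i and b_{9-i} for i = 0,…,9 and sum the products.
Σ = 1·(-512) + 1·256 + 2·(-128) + 6·64 + 24·(-32) + 120·16 + 720·(-8) + 5040·4 + 0·(-2) + 0·1 = 15424.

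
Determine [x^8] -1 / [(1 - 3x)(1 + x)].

Partial fractions give a closed form: a_n = (-3/4)·3^n + (-1/4)·(-1)^n.
At n = 8: a_8 = -4921.

-4921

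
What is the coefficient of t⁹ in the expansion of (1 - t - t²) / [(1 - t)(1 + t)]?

The denominator gives the recurrence a_n = a_(n−2) for n ≥ 3; the numerator fixes a_0 = 1, a_1 = -1, a_2 = 0.
Iterating: 1, -1, 0, -1, 0, -1, 0, -1, 0, -1, so a_9 = -1.

-1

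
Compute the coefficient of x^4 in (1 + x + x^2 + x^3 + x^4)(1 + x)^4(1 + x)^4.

163

(1 + x + x^2 + x^3 + x^4) has coefficients 1,1,1,1,1 for degrees 0…4.
(1 + x)^4 has coefficients 1,4,6,4,1 for degrees 0…4.
Finally multiplying by (1 + x)^4, the product of all factors after the first has coefficients 1,8,28,56,70 for degrees 0…4.
[x^4] = 1·70 + 1·56 + 1·28 + 1·8 + 1·1 = 163.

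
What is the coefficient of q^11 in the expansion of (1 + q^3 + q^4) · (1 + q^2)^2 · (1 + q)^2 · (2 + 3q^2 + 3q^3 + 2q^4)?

38

(1 + q^3 + q^4) has coefficients 1,0,0,1,1 for degrees 0…4.
(1 + q^2)^2 has coefficients 1,0,2,0,1,0,0,0,0,0,0,0 for degrees 0…11.
Multiplying by (1 + q)^2 gives running coefficients 1,2,3,4,3,2,1,0,0,0,0,0 for degrees 0…11.
Finally multiplying by (2 + 3q^2 + 3q^3 + 2q^4), the product of all factors after the first has coefficients 2,4,9,17,23,29,29,23,15,7,2,0 for degrees 0…11.
[q^11] = 1·0 + 1·15 + 1·23 = 38.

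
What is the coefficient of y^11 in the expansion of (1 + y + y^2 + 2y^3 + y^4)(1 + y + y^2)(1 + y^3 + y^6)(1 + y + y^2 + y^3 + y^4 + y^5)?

(1 + y + y^2 + 2y^3 + y^4) has coefficients 1,1,1,2,1 for degrees 0…4.
(1 + y + y^2) has coefficients 1,1,1,0,0,0,0,0,0,0,0,0 for degrees 0…11.
Multiplying by (1 + y^3 + y^6) gives running coefficients 1,1,1,1,1,1,1,1,1,0,0,0 for degrees 0…11.
Finally multiplying by (1 + y + y^2 + y^3 + y^4 + y^5), the product of all factors after the first has coefficients 1,2,3,4,5,6,6,6,6,5,4,3 for degrees 0…11.
[y^11] = 1·3 + 1·4 + 1·5 + 2·6 + 1·6 = 30.

30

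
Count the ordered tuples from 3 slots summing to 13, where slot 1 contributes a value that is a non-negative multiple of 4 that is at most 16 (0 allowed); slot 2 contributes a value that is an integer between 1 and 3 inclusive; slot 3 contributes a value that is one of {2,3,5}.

2

The generating function for the choices is (1 + y^4 + y^8 + y^12 + y^16)·(y + y^2 + y^3)·(y^2 + y^3 + y^5); the count is [y^13].
(1 + y^4 + y^8 + y^12 + y^16) has coefficients 1,0,0,0,1,0,0,0,1,0,0,0,1,0 for degrees 0…13.
(y + y^2 + y^3) has coefficients 0,1,1,1,0,0,0,0,0,0,0,0,0,0 for degrees 0…13.
Finally multiplying by (y^2 + y^3 + y^5), the product of all factors after the first has coefficients 0,0,0,1,2,2,2,1,1,0,0,0,0,0 for degrees 0…13.
[y^13] = 1·0 + 1·0 + 1·2 + 1·0 = 2.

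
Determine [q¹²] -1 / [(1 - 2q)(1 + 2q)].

-4096

Partial fractions give a closed form: a_n = (-1/2)·2^n + (-1/2)·(-2)^n.
At n = 12: a_12 = -4096.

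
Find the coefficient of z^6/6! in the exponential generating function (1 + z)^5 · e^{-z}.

151

The EGF product rule gives c_6 = Σ_{k_1+k_2=6} C(6; k_1,k_2) · ∏ g_i(k_i), where (1+z)^5 gives the falling factorial (5)_k; e^{-z} gives (-1)^k.
g_1(k) for k = 0…6: 1, 5, 20, 60, 120, 120, 0.
g_2(k) for k = 0…6: 1, -1, 1, -1, 1, -1, 1.
c_6 = Σ_k C(6,k)·g_1(k)·g_2(6−k) = 1·1·1 + 6·5·(-1) + 15·20·1 + 20·60·(-1) + 15·120·1 + 6·120·(-1) = 1 − 30 + 300 − 1200 + 1800 − 720 = 151.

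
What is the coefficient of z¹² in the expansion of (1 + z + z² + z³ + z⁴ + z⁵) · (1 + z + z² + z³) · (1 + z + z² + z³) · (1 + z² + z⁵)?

16

(1 + z + z² + z³ + z⁴ + z⁵) has coefficients 1,1,1,1,1,1 for degrees 0…5.
(1 + z + z² + z³) has coefficients 1,1,1,1,0,0,0,0,0,0,0,0,0 for degrees 0…12.
Multiplying by (1 + z + z² + z³) gives running coefficients 1,2,3,4,3,2,1,0,0,0,0,0,0 for degrees 0…12.
Finally multiplying by (1 + z² + z⁵), the product of all factors after the first has coefficients 1,2,4,6,6,7,6,5,5,3,2,1,0 for degrees 0…12.
[z¹²] = 1·0 + 1·1 + 1·2 + 1·3 + 1·5 + 1·5 = 16.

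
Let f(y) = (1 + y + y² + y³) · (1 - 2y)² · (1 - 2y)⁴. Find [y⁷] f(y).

112

(1 + y + y² + y³) has coefficients 1,1,1,1 for degrees 0…3.
(1 - 2y)² has coefficients 1,-4,4,0,0,0,0,0 for degrees 0…7.
Finally multiplying by (1 - 2y)⁴, the product of all factors after the first has coefficients 1,-12,60,-160,240,-192,64,0 for degrees 0…7.
[y⁷] = 1·0 + 1·64 + 1·(-192) + 1·240 = 112.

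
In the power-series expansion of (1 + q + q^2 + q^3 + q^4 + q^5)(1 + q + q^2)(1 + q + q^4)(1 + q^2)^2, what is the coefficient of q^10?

(1 + q + q^2 + q^3 + q^4 + q^5) has coefficients 1,1,1,1,1,1 for degrees 0…5.
(1 + q + q^2) has coefficients 1,1,1,0,0,0,0,0,0,0,0 for degrees 0…10.
Multiplying by (1 + q + q^4) gives running coefficients 1,2,2,1,1,1,1,0,0,0,0 for degrees 0…10.
Finally multiplying by (1 + q^2)^2, the product of all factors after the first has coefficients 1,2,4,5,6,5,5,3,3,1,1 for degrees 0…10.
[q^10] = 1·1 + 1·1 + 1·3 + 1·3 + 1·5 + 1·5 = 18.

18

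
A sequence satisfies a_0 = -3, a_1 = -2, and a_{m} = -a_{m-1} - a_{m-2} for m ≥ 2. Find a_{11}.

5

The ordinary generating function has denominator 1 + t + t^2.
Iterating the recurrence: a_0,…,a_{11} = -3, -2, 5, -3, -2, 5, -3, -2, 5, -3, -2, 5.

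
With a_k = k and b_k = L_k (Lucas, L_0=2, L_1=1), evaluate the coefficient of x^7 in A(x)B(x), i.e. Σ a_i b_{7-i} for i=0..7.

Write out a_i and b_{7-i} for i = 0,…,7 and sum the products.
Σ = 0·29 + 1·18 + 2·11 + 3·7 + 4·4 + 5·3 + 6·1 + 7·2 = 112.

112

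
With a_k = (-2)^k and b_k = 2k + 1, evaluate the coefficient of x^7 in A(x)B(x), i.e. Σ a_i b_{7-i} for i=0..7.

-23

This is [x^7] in the product of the two ordinary generating functions.
Σ = 1·15 − 2·13 + 4·11 − 8·9 + 16·7 − 32·5 + 64·3 − 128·1 = -23.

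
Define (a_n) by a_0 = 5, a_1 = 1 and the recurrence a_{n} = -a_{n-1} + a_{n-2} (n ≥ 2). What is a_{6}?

17

The ordinary generating function has denominator 1 + y - y^2.
Iterating the recurrence: a_0,…,a_{6} = 5, 1, 4, -3, 7, -10, 17.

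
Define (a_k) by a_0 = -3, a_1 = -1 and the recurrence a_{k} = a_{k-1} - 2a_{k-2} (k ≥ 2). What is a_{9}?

-1

The ordinary generating function has denominator 1 - z + 2z^2.
Iterating the recurrence: a_0,…,a_{9} = -3, -1, 5, 7, -3, -17, -11, 23, 45, -1.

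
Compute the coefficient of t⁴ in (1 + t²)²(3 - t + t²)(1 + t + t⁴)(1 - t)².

(1 + t²)² has coefficients 1,0,2,0,1 for degrees 0…4.
(3 - t + t²) has coefficients 3,-1,1,0,0 for degrees 0…4.
Multiplying by (1 + t + t⁴) gives running coefficients 3,2,0,1,3 for degrees 0…4.
Finally multiplying by (1 - t)², the product of all factors after the first has coefficients 3,-4,-1,3,1 for degrees 0…4.
[t⁴] = 1·1 + 2·(-1) + 1·3 = 2.

2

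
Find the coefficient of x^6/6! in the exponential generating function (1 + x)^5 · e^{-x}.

151

The EGF product rule gives c_6 = Σ_{k_1+k_2=6} C(6; k_1,k_2) · ∏ g_i(k_i), where (1+x)^5 gives the falling factorial (5)_k; e^{-x} gives (-1)^k.
g_1(k) for k = 0…6: 1, 5, 20, 60, 120, 120, 0.
g_2(k) for k = 0…6: 1, -1, 1, -1, 1, -1, 1.
c_6 = Σ_k C(6,k)·g_1(k)·g_2(6−k) = 1·1·1 + 6·5·(-1) + 15·20·1 + 20·60·(-1) + 15·120·1 + 6·120·(-1) = 1 − 30 + 300 − 1200 + 1800 − 720 = 151.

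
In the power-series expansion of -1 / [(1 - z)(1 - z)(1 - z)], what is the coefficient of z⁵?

-21

The denominator gives the recurrence a_n = 3a_(n−1) − 3a_(n−2) + a_(n−3) for n ≥ 3; the numerator fixes a_0 = -1, a_1 = -3, a_2 = -6.
Iterating: -1, -3, -6, -10, -15, -21, so a_5 = -21.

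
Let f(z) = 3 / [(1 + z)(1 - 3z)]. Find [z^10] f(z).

Partial fractions give a closed form: a_n = (3/4)·(-1)^n + (9/4)·3^n.
At n = 10: a_10 = 132861.

132861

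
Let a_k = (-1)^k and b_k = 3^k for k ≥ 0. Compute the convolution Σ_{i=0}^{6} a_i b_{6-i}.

547

Write out a_i and b_{6-i} for i = 0,…,6 and sum the products.
Σ = 1·729 − 1·243 + 1·81 − 1·27 + 1·9 − 1·3 + 1·1 = 547.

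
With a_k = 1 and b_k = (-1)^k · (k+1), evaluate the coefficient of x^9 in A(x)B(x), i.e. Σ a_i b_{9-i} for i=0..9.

Write out a_i and b_{9-i} for i = 0,…,9 and sum the products.
Σ = 1·(-10) + 1·9 + 1·(-8) + 1·7 + 1·(-6) + 1·5 + 1·(-4) + 1·3 + 1·(-2) + 1·1 = -5.

-5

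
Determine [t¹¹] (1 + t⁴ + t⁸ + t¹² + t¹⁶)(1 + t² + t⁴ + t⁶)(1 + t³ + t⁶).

2

(1 + t⁴ + t⁸ + t¹² + t¹⁶) has coefficients 1,0,0,0,1,0,0,0,1,0,0,0 for degrees 0…11.
(1 + t² + t⁴ + t⁶) has coefficients 1,0,1,0,1,0,1,0,0,0,0,0 for degrees 0…11.
Finally multiplying by (1 + t³ + t⁶), the product of all factors after the first has coefficients 1,0,1,1,1,1,2,1,1,1,1,0 for degrees 0…11.
[t¹¹] = 1·0 + 1·1 + 1·1 = 2.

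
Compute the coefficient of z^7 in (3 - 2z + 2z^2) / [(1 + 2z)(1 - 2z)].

-128

The denominator gives the recurrence a_n = 4a_(n−2) for n ≥ 3; the numerator fixes a_0 = 3, a_1 = -2, a_2 = 14.
Iterating: 3, -2, 14, -8, 56, -32, 224, -128, so a_7 = -128.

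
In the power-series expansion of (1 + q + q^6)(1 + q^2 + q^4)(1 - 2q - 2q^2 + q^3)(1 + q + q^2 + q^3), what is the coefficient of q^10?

-5

(1 + q + q^6) has coefficients 1,1,0,0,0,0,1 for degrees 0…6.
(1 + q^2 + q^4) has coefficients 1,0,1,0,1,0,0,0,0,0,0 for degrees 0…10.
Multiplying by (1 - 2q - 2q^2 + q^3) gives running coefficients 1,-2,-1,-1,-1,-1,-2,1,0,0,0 for degrees 0…10.
Finally multiplying by (1 + q + q^2 + q^3), the product of all factors after the first has coefficients 1,-1,-2,-3,-5,-4,-5,-3,-2,-1,1 for degrees 0…10.
[q^10] = 1·1 + 1·(-1) + 1·(-5) = -5.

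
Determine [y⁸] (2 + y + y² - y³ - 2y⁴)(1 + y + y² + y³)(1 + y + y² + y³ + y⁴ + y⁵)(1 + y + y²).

-2

(2 + y + y² - y³ - 2y⁴) has coefficients 2,1,1,-1,-2 for degrees 0…4.
(1 + y + y² + y³) has coefficients 1,1,1,1,0,0,0,0,0 for degrees 0…8.
Multiplying by (1 + y + y² + y³ + y⁴ + y⁵) gives running coefficients 1,2,3,4,4,4,3,2,1 for degrees 0…8.
Finally multiplying by (1 + y + y²), the product of all factors after the first has coefficients 1,3,6,9,11,12,11,9,6 for degrees 0…8.
[y⁸] = 2·6 + 1·9 + 1·11 − 1·12 − 2·11 = -2.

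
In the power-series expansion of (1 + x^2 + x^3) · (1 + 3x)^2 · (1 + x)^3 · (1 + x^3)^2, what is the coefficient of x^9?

(1 + x^2 + x^3) has coefficients 1,0,1,1 for degrees 0…3.
(1 + 3x)^2 has coefficients 1,6,9,0,0,0,0,0,0,0 for degrees 0…9.
Multiplying by (1 + x)^3 gives running coefficients 1,9,30,46,33,9,0,0,0,0 for degrees 0…9.
Finally multiplying by (1 + x^3)^2, the product of all factors after the first has coefficients 1,9,30,48,51,69,93,75,48,46 for degrees 0…9.
[x^9] = 1·46 + 1·75 + 1·93 = 214.

214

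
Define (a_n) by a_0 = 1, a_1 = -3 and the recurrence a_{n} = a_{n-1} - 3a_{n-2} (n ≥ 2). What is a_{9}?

327

The ordinary generating function has denominator 1 - y + 3y^2.
Iterating the recurrence: a_0,…,a_{9} = 1, -3, -6, 3, 21, 12, -51, -87, 66, 327.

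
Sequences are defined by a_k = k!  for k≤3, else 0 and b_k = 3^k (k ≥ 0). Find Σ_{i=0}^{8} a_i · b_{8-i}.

11664

Write out a_i and b_{8-i} for i = 0,…,8 and sum the products.
Σ = 1·6561 + 1·2187 + 2·729 + 6·243 + 0·81 + 0·27 + 0·9 + 0·3 + 0·1 = 11664.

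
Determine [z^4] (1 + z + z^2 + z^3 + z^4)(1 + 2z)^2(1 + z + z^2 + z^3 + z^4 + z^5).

33

(1 + z + z^2 + z^3 + z^4) has coefficients 1,1,1,1,1 for degrees 0…4.
(1 + 2z)^2 has coefficients 1,4,4,0,0 for degrees 0…4.
Finally multiplying by (1 + z + z^2 + z^3 + z^4 + z^5), the product of all factors after the first has coefficients 1,5,9,9,9 for degrees 0…4.
[z^4] = 1·9 + 1·9 + 1·9 + 1·5 + 1·1 = 33.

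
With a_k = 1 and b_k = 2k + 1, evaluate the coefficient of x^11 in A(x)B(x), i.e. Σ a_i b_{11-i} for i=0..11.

Write out a_i and b_{11-i} for i = 0,…,11 and sum the products.
Σ = 1·23 + 1·21 + 1·19 + 1·17 + 1·15 + 1·13 + 1·11 + 1·9 + 1·7 + 1·5 + 1·3 + 1·1 = 144.

144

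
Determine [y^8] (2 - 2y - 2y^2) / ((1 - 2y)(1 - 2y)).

The denominator gives the recurrence a_n = 4a_(n−1) − 4a_(n−2) for n ≥ 3; the numerator fixes a_0 = 2, a_1 = 6, a_2 = 14.
Iterating: 2, 6, 14, 32, 72, 160, 352, 768, 1664, so a_8 = 1664.

1664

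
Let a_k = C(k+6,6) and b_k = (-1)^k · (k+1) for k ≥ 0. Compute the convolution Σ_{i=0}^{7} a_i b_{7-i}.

This is [x^7] in the product of the two ordinary generating functions.
Σ = 1·(-8) + 7·7 + 28·(-6) + 84·5 + 210·(-4) + 462·3 + 924·(-2) + 1716·1 = 707.

707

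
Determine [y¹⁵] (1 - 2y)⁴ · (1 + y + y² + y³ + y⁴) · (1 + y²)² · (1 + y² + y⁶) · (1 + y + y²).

-30

(1 - 2y)⁴ has coefficients 1,-8,24,-32,16 for degrees 0…4.
(1 + y + y² + y³ + y⁴) has coefficients 1,1,1,1,1,0,0,0,0,0,0,0,0,0,0,0 for degrees 0…15.
Multiplying by (1 + y²)² gives running coefficients 1,1,3,3,4,3,3,1,1,0,0,0,0,0,0,0 for degrees 0…15.
Multiplying by (1 + y² + y⁶) gives running coefficients 1,1,4,4,7,6,8,5,7,4,5,3,3,1,1,0 for degrees 0…15.
Finally multiplying by (1 + y + y²), the product of all factors after the first has coefficients 1,2,6,9,15,17,21,19,20,16,16,12,11,7,5,2 for degrees 0…15.
[y¹⁵] = 1·2 − 8·5 + 24·7 − 32·11 + 16·12 = -30.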